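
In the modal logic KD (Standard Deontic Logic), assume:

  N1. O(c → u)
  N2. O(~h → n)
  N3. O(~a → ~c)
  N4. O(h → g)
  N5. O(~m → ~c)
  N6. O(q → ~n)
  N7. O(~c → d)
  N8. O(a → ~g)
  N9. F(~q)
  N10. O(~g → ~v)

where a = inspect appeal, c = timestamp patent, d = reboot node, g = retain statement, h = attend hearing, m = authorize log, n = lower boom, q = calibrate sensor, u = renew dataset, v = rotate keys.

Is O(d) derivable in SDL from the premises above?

Yes

F(~q) at premise 9 means O(q).
With premise 6, O(q → ~n), the K-axiom yields O(~n).
Premise 2, O(~h → n), contraposes to O(~n → h); with O(~n) we get O(h).
With premise 4, O(h → g), the K-axiom yields O(g).
Premise 8, O(a → ~g), contraposes to O(g → ~a); with O(g) we get O(~a).
With premise 3, O(~a → ~c), the K-axiom yields O(~c).
From O(~c) and premise 7, O(~c → d), we obtain O(d).
Premises 1, 5, 10 do not contribute to this derivation.
So O(d) follows.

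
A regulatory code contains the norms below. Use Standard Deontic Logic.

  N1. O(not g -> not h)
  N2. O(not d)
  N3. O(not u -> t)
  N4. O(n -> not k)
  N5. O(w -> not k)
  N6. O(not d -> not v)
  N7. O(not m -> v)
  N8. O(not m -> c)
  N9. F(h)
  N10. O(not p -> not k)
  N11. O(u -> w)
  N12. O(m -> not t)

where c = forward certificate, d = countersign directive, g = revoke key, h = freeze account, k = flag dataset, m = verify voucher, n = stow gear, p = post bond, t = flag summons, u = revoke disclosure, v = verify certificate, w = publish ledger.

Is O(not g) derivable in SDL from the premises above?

Premise 1 is O(not g -> not h); even if O(not h) held, inferring O(not g) would be affirming the consequent — invalid.
No other premise forces O(not g). An ideal world satisfying every premise can still have not g false, so O(not g) is not derivable.

No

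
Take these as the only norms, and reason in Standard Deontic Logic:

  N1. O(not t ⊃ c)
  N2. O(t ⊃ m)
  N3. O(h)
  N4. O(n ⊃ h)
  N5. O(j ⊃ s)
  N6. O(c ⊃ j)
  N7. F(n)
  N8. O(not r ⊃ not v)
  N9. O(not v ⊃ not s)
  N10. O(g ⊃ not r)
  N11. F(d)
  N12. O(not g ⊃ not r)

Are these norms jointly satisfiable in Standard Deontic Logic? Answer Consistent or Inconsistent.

Premise 4 is O(n ⊃ h); even if O(h) held, inferring O(n) would be affirming the consequent — invalid.
So O(n) is not derivable, and the apparent clash with O(not n) does not arise.
A world satisfying every obligation exists (e.g. c=false, d=false, g=false, h=true, j=false, m=true, n=false, r=false, s=false, t=true, v=false); no atom is both obligatory and forbidden, so the set is consistent.

Consistent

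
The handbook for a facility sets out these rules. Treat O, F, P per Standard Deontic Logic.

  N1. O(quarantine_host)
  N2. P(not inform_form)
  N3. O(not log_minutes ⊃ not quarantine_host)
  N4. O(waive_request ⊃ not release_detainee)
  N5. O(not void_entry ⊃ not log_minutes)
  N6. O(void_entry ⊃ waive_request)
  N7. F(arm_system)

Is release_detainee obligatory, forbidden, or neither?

Forbidden

From premise 1 we have O(quarantine_host).
Premise 3 is O(not log_minutes ⊃ not quarantine_host); contrapositively O(quarantine_host ⊃ log_minutes). Since O(quarantine_host) holds, K gives O(log_minutes).
Premise 5, O(not void_entry ⊃ not log_minutes), contraposes to O(log_minutes ⊃ void_entry); with O(log_minutes) we get O(void_entry).
Premise 6 is O(void_entry ⊃ waive_request); since O(void_entry), deontic closure gives O(waive_request).
From O(waive_request) and premise 4, O(waive_request ⊃ not release_detainee), we obtain O(not release_detainee).
Premises 2, 7 do not contribute to this derivation.
Thus O(not release_detainee), which is F(release_detainee): release_detainee is forbidden.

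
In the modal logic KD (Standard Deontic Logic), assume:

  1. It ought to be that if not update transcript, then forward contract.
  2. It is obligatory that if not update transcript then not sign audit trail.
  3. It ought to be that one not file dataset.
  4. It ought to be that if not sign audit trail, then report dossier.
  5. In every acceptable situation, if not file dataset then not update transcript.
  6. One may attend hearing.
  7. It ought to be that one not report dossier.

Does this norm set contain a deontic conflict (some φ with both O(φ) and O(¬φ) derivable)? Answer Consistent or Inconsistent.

Premise 7 states O(¬report_dossier) outright.
The contrapositive of premise 4 (O(¬sign_audit_trail → report_dossier)) is O(¬report_dossier → sign_audit_trail), and O(¬report_dossier) is already established, so O(sign_audit_trail).
Premise 2 is O(¬update_transcript → ¬sign_audit_trail); contrapositively O(sign_audit_trail → update_transcript). Since O(sign_audit_trail) holds, K gives O(update_transcript).
Premise 5, O(¬file_dataset → ¬update_transcript), contraposes to O(update_transcript → file_dataset); with O(update_transcript) we get O(file_dataset).
But premise 3 directly asserts O(¬file_dataset).
We now have both O(file_dataset) and O(¬file_dataset) — file_dataset is simultaneously obligatory and forbidden, violating the D-axiom.

Inconsistent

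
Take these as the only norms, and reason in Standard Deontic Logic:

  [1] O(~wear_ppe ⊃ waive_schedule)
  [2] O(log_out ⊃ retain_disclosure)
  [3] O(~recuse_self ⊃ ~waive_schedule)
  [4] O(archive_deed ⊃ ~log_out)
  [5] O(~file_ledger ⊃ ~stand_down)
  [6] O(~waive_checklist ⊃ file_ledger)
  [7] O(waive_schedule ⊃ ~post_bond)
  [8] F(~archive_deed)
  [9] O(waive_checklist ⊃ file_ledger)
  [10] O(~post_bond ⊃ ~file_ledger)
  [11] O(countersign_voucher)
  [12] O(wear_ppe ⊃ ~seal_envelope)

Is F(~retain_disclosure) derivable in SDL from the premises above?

No

Premise 2 is O(log_out ⊃ retain_disclosure), but O(log_out) is not derivable from the premises, so it does not yield O(retain_disclosure).
No other premise forces O(retain_disclosure). An ideal world satisfying every premise can still have ~retain_disclosure true, so F(~retain_disclosure) is not derivable.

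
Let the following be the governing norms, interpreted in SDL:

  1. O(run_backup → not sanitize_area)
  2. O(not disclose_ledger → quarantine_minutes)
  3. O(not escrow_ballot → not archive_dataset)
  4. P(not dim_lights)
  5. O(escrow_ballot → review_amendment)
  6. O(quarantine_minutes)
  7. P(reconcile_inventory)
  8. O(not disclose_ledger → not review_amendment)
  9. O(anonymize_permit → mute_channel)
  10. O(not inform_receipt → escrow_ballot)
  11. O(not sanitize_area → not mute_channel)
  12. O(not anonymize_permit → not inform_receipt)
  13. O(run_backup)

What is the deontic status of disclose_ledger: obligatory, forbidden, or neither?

Obligatory

Premise 13 states O(run_backup) outright.
With premise 1, O(run_backup → not sanitize_area), the K-axiom yields O(not sanitize_area).
Premise 11 is O(not sanitize_area → not mute_channel); since O(not sanitize_area), deontic closure gives O(not mute_channel).
Premise 9 is O(anonymize_permit → mute_channel); contrapositively O(not mute_channel → not anonymize_permit). Since O(not mute_channel) holds, K gives O(not anonymize_permit).
With premise 12, O(not anonymize_permit → not inform_receipt), the K-axiom yields O(not inform_receipt).
With premise 10, O(not inform_receipt → escrow_ballot), the K-axiom yields O(escrow_ballot).
From O(escrow_ballot) and premise 5, O(escrow_ballot → review_amendment), we obtain O(review_amendment).
The contrapositive of premise 8 (O(not disclose_ledger → not review_amendment)) is O(review_amendment → disclose_ledger), and O(review_amendment) is already established, so O(disclose_ledger).
Premises 2, 3, 4, 6, 7 do not contribute to this derivation.
Hence disclose_ledger is obligatory.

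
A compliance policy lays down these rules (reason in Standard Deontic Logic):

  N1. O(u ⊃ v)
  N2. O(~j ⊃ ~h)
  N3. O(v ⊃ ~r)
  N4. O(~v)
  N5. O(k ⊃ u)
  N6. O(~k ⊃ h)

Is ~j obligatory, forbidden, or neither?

Forbidden

Premise 4 gives O(~v).
Premise 1, O(u ⊃ v), contraposes to O(~v ⊃ ~u); with O(~v) we get O(~u).
The contrapositive of premise 5 (O(k ⊃ u)) is O(~u ⊃ ~k), and O(~u) is already established, so O(~k).
Premise 6 is O(~k ⊃ h); since O(~k), deontic closure gives O(h).
Premise 2, O(~j ⊃ ~h), contraposes to O(h ⊃ j); with O(h) we get O(j).
Premise 3 does not contribute to this derivation.
Thus O(j), which is F(~j): ~j is forbidden.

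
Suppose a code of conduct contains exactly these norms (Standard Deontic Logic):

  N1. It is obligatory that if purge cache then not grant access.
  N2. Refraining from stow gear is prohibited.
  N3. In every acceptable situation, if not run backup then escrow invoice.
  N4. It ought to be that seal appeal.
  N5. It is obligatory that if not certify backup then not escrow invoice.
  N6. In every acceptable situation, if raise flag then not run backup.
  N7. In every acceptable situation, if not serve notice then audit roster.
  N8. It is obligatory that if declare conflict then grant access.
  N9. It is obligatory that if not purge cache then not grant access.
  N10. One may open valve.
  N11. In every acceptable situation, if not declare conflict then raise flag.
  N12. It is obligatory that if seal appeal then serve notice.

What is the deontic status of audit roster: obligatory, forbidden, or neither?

Premise 7 is O(¬serve_notice → audit_roster), but O(¬serve_notice) is not derivable from the premises, so it does not yield O(audit_roster).
No premise or chain of K-axiom applications forces O(audit_roster), and none forces O(¬audit_roster). So audit_roster is neither obligatory nor forbidden under these norms.

Neither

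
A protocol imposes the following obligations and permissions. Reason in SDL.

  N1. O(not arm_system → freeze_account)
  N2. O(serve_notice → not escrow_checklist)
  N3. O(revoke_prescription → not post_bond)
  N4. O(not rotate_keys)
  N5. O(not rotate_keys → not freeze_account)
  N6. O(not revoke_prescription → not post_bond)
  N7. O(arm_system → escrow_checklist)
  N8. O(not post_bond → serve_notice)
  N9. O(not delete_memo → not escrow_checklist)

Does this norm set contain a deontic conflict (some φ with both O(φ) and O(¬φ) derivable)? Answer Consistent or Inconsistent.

Inconsistent

By case analysis on not revoke_prescription: premise 6 gives O(not revoke_prescription → not post_bond) and premise 3 gives O(revoke_prescription → not post_bond), so O(not post_bond) either way.
Premise 8 is O(not post_bond → serve_notice); since O(not post_bond), deontic closure gives O(serve_notice).
Premise 2 is O(serve_notice → not escrow_checklist); since O(serve_notice), deontic closure gives O(not escrow_checklist).
The contrapositive of premise 7 (O(arm_system → escrow_checklist)) is O(not escrow_checklist → not arm_system), and O(not escrow_checklist) is already established, so O(not arm_system).
With premise 1, O(not arm_system → freeze_account), the K-axiom yields O(freeze_account).
Premise 5 is O(not rotate_keys → not freeze_account); contrapositively O(freeze_account → rotate_keys). Since O(freeze_account) holds, K gives O(rotate_keys).
However, premise 4 gives O(not rotate_keys).
We now have both O(rotate_keys) and O(not rotate_keys) — rotate_keys is simultaneously obligatory and forbidden, violating the D-axiom.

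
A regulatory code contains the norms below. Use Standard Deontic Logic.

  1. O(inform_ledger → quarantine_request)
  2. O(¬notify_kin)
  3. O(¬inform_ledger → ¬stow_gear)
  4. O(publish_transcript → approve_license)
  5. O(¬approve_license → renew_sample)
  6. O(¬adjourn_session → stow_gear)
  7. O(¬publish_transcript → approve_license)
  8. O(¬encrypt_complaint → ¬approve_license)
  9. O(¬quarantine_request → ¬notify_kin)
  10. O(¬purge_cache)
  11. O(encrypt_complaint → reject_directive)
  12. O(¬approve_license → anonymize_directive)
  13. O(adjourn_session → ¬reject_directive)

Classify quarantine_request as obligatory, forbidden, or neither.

Obligatory

By case analysis on ¬publish_transcript: premise 7 gives O(¬publish_transcript → approve_license) and premise 4 gives O(publish_transcript → approve_license), so O(approve_license) either way.
Premise 8, O(¬encrypt_complaint → ¬approve_license), contraposes to O(approve_license → encrypt_complaint); with O(approve_license) we get O(encrypt_complaint).
With premise 11, O(encrypt_complaint → reject_directive), the K-axiom yields O(reject_directive).
The contrapositive of premise 13 (O(adjourn_session → ¬reject_directive)) is O(reject_directive → ¬adjourn_session), and O(reject_directive) is already established, so O(¬adjourn_session).
Applying K to premise 6 (O(¬adjourn_session → stow_gear)) and O(¬adjourn_session) yields O(stow_gear).
Premise 3 is O(¬inform_ledger → ¬stow_gear); contrapositively O(stow_gear → inform_ledger). Since O(stow_gear) holds, K gives O(inform_ledger).
Premise 1 is O(inform_ledger → quarantine_request); since O(inform_ledger), deontic closure gives O(quarantine_request).
Premises 2, 5, 9, 10, 12 do not contribute to this derivation.
Hence quarantine_request is obligatory.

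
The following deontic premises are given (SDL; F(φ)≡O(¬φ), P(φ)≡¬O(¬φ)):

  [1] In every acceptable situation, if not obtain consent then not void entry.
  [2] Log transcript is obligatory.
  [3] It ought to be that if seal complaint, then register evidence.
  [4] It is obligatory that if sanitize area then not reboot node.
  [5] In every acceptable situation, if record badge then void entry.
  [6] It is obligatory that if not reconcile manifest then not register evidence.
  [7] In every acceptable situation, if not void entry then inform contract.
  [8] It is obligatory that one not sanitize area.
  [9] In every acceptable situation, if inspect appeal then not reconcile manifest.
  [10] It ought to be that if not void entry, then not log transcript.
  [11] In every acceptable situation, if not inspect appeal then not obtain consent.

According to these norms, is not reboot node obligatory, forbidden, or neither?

Neither

Premise 4 is O(sanitize_area → ¬reboot_node), but O(sanitize_area) is not derivable from the premises, so it does not yield O(¬reboot_node).
No premise or chain of K-axiom applications forces O(¬reboot_node), and none forces O(reboot_node). So ¬reboot_node is neither obligatory nor forbidden under these norms.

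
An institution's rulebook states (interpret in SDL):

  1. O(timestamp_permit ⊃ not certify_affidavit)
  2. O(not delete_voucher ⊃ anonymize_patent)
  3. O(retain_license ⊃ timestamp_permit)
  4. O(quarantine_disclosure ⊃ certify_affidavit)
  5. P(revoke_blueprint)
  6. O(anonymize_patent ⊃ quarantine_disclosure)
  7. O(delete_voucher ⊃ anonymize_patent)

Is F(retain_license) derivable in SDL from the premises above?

Premises 7 and 2 cover both cases: O(delete_voucher ⊃ anonymize_patent) and O(not delete_voucher ⊃ anonymize_patent). Since delete_voucher ∨ not delete_voucher is a tautology, O(anonymize_patent) follows.
Applying K to premise 6 (O(anonymize_patent ⊃ quarantine_disclosure)) and O(anonymize_patent) yields O(quarantine_disclosure).
With premise 4, O(quarantine_disclosure ⊃ certify_affidavit), the K-axiom yields O(certify_affidavit).
Premise 1, O(timestamp_permit ⊃ not certify_affidavit), contraposes to O(certify_affidavit ⊃ not timestamp_permit); with O(certify_affidavit) we get O(not timestamp_permit).
The contrapositive of premise 3 (O(retain_license ⊃ timestamp_permit)) is O(not timestamp_permit ⊃ not retain_license), and O(not timestamp_permit) is already established, so O(not retain_license).
Premise 5 does not contribute to this derivation.
So O(not retain_license) holds, i.e. F(retain_license). The claim follows.

Yes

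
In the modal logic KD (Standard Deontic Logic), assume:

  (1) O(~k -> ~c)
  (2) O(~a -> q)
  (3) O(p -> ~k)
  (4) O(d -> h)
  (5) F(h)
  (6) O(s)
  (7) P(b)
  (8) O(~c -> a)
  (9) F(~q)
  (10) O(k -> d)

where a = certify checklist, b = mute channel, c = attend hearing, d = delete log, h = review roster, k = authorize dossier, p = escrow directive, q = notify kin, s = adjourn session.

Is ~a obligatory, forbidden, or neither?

F(h) at premise 5 means O(~h).
Premise 4 is O(d -> h); contrapositively O(~h -> ~d). Since O(~h) holds, K gives O(~d).
The contrapositive of premise 10 (O(k -> d)) is O(~d -> ~k), and O(~d) is already established, so O(~k).
Applying K to premise 1 (O(~k -> ~c)) and O(~k) yields O(~c).
Applying K to premise 8 (O(~c -> a)) and O(~c) yields O(a).
Premises 2, 3, 6, 7, 9 do not contribute to this derivation.
Thus O(a), which is F(~a): ~a is forbidden.

Forbidden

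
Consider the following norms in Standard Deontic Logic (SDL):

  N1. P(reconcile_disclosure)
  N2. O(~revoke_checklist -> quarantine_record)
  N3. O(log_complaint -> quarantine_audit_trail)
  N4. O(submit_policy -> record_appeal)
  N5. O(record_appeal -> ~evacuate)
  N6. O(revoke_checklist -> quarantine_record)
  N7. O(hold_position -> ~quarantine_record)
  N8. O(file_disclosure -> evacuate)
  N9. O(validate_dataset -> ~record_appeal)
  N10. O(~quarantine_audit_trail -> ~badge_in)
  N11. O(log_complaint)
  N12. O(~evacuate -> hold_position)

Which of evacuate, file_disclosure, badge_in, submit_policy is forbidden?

submit_policy

By case analysis on ~revoke_checklist: premise 2 gives O(~revoke_checklist -> quarantine_record) and premise 6 gives O(revoke_checklist -> quarantine_record), so O(quarantine_record) either way.
The contrapositive of premise 7 (O(hold_position -> ~quarantine_record)) is O(quarantine_record -> ~hold_position), and O(quarantine_record) is already established, so O(~hold_position).
The contrapositive of premise 12 (O(~evacuate -> hold_position)) is O(~hold_position -> evacuate), and O(~hold_position) is already established, so O(evacuate).
Premise 5, O(record_appeal -> ~evacuate), contraposes to O(evacuate -> ~record_appeal); with O(evacuate) we get O(~record_appeal).
Premise 4 is O(submit_policy -> record_appeal); contrapositively O(~record_appeal -> ~submit_policy). Since O(~record_appeal) holds, K gives O(~submit_policy).
So O(~submit_policy) holds, i.e. submit_policy is forbidden. None of the other listed options is forbidden under the premises.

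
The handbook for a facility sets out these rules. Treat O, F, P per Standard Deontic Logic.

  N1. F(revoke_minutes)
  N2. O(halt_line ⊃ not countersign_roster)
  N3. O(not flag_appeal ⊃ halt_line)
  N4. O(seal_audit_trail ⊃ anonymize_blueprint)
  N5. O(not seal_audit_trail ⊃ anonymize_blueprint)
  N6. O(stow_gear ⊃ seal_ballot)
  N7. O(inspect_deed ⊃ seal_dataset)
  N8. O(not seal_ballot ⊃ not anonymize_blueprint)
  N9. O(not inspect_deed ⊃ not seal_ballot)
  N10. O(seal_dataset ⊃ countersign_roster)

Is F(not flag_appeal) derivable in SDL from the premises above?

Yes

By case analysis on not seal_audit_trail: premise 5 gives O(not seal_audit_trail ⊃ anonymize_blueprint) and premise 4 gives O(seal_audit_trail ⊃ anonymize_blueprint), so O(anonymize_blueprint) either way.
Premise 8, O(not seal_ballot ⊃ not anonymize_blueprint), contraposes to O(anonymize_blueprint ⊃ seal_ballot); with O(anonymize_blueprint) we get O(seal_ballot).
The contrapositive of premise 9 (O(not inspect_deed ⊃ not seal_ballot)) is O(seal_ballot ⊃ inspect_deed), and O(seal_ballot) is already established, so O(inspect_deed).
Premise 7 is O(inspect_deed ⊃ seal_dataset); since O(inspect_deed), deontic closure gives O(seal_dataset).
With premise 10, O(seal_dataset ⊃ countersign_roster), the K-axiom yields O(countersign_roster).
Premise 2, O(halt_line ⊃ not countersign_roster), contraposes to O(countersign_roster ⊃ not halt_line); with O(countersign_roster) we get O(not halt_line).
The contrapositive of premise 3 (O(not flag_appeal ⊃ halt_line)) is O(not halt_line ⊃ flag_appeal), and O(not halt_line) is already established, so O(flag_appeal).
Premises 1, 6 do not contribute to this derivation.
So O(flag_appeal) holds, i.e. F(not flag_appeal). The claim follows.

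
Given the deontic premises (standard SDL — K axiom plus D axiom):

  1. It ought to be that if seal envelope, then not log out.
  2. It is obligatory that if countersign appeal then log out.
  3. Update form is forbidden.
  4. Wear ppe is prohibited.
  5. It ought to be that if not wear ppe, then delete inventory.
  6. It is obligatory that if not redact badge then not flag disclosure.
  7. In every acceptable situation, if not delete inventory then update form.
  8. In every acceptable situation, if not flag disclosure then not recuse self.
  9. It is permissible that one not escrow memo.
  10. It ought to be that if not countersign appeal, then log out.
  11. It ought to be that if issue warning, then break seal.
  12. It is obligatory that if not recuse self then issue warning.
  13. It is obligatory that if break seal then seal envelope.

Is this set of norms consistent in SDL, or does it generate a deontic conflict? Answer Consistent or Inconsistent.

Consistent

Premise 7 is O(¬delete_inventory → update_form), but O(¬delete_inventory) is not derivable from the premises, so it does not yield O(update_form).
So O(update_form) is not derivable, and the apparent clash with O(¬update_form) does not arise.
A world satisfying every obligation exists (e.g. break_seal=false, countersign_appeal=false, delete_inventory=true, escrow_memo=false, flag_disclosure=true, issue_warning=false, log_out=true, recuse_self=true, redact_badge=true, seal_envelope=false, update_form=false, wear_ppe=false); no atom is both obligatory and forbidden, so the set is consistent.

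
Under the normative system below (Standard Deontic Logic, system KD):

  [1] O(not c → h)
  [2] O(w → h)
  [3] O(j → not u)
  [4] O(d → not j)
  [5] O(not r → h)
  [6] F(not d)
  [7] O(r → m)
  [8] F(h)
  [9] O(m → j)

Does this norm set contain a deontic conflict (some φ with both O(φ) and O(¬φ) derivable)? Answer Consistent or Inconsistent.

Inconsistent

Premise 6 is F(not d), i.e. O(d).
Applying K to premise 4 (O(d → not j)) and O(d) yields O(not j).
Premise 9, O(m → j), contraposes to O(not j → not m); with O(not j) we get O(not m).
Premise 7 is O(r → m); contrapositively O(not m → not r). Since O(not m) holds, K gives O(not r).
Premise 5 is O(not r → h); since O(not r), deontic closure gives O(h).
However, F(h) at premise 8 amounts to O(not h).
We now have both O(h) and O(not h) — h is simultaneously obligatory and forbidden, violating the D-axiom.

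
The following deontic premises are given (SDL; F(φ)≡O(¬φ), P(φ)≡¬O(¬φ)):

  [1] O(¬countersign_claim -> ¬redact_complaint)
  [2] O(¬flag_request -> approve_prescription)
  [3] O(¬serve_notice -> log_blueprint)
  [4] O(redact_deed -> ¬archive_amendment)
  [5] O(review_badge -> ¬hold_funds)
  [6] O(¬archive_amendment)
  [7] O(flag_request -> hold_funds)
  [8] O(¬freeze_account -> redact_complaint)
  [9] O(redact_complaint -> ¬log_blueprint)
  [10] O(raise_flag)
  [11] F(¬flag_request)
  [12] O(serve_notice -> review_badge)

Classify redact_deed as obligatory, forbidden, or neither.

Premise 4 is O(redact_deed -> ¬archive_amendment); even if O(¬archive_amendment) held, inferring O(redact_deed) would be affirming the consequent — invalid.
No premise or chain of K-axiom applications forces O(redact_deed), and none forces O(¬redact_deed). So redact_deed is neither obligatory nor forbidden under these norms.

Neither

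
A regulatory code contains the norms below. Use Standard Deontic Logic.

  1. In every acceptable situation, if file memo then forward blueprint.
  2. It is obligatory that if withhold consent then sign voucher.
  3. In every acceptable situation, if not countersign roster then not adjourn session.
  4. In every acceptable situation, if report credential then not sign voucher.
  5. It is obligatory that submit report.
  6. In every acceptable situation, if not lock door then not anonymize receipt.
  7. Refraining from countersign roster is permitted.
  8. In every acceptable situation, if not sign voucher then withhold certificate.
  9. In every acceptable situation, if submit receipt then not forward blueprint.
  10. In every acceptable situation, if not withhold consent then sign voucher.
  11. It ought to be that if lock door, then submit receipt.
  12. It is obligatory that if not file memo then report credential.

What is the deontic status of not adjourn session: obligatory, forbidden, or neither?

Premise 3 is O(¬countersign_roster → ¬adjourn_session), but O(¬countersign_roster) is not derivable from the premises (the permission P(¬countersign_roster) asserts only ¬O(countersign_roster), not O(¬countersign_roster)), so it does not yield O(¬adjourn_session).
No premise or chain of K-axiom applications forces O(¬adjourn_session), and none forces O(adjourn_session). So ¬adjourn_session is neither obligatory nor forbidden under these norms.

Neither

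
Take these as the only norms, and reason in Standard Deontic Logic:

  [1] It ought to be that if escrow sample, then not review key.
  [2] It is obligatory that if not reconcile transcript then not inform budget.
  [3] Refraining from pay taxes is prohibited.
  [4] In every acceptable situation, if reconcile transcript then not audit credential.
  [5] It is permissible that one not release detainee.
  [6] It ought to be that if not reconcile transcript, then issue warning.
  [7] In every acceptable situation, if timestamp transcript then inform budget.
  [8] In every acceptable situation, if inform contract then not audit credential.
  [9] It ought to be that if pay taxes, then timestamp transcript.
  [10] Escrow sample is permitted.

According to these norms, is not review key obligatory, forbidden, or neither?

Premise 1 is O(escrow_sample → ¬review_key), but O(escrow_sample) is not derivable from the premises (the permission P(escrow_sample) asserts only ¬O(¬escrow_sample), not O(escrow_sample)), so it does not yield O(¬review_key).
No premise or chain of K-axiom applications forces O(¬review_key), and none forces O(review_key). So ¬review_key is neither obligatory nor forbidden under these norms.

Neither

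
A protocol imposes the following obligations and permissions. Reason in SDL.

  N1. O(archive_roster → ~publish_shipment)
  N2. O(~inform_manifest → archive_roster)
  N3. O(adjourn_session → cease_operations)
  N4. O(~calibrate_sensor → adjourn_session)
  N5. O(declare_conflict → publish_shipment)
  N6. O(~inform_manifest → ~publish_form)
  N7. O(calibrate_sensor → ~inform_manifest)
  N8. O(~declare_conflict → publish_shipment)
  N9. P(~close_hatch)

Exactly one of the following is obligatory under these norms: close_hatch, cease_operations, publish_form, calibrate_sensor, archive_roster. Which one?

cease_operations

By case analysis on ~declare_conflict: premise 8 gives O(~declare_conflict → publish_shipment) and premise 5 gives O(declare_conflict → publish_shipment), so O(publish_shipment) either way.
Premise 1, O(archive_roster → ~publish_shipment), contraposes to O(publish_shipment → ~archive_roster); with O(publish_shipment) we get O(~archive_roster).
Premise 2, O(~inform_manifest → archive_roster), contraposes to O(~archive_roster → inform_manifest); with O(~archive_roster) we get O(inform_manifest).
Premise 7 is O(calibrate_sensor → ~inform_manifest); contrapositively O(inform_manifest → ~calibrate_sensor). Since O(inform_manifest) holds, K gives O(~calibrate_sensor).
With premise 4, O(~calibrate_sensor → adjourn_session), the K-axiom yields O(adjourn_session).
Premise 3 is O(adjourn_session → cease_operations); since O(adjourn_session), deontic closure gives O(cease_operations).
So O(cease_operations) holds — cease_operations is obligatory. None of the other listed options is made obligatory by any chain of premises.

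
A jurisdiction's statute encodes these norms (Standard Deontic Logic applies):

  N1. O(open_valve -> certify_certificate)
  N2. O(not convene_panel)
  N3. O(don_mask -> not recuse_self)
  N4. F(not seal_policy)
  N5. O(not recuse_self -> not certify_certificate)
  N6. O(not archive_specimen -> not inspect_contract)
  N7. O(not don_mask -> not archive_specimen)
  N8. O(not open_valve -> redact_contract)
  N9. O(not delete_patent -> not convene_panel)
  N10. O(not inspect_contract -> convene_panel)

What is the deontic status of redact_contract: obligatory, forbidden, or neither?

Premise 2 states O(not convene_panel) outright.
Premise 10 is O(not inspect_contract -> convene_panel); contrapositively O(not convene_panel -> inspect_contract). Since O(not convene_panel) holds, K gives O(inspect_contract).
The contrapositive of premise 6 (O(not archive_specimen -> not inspect_contract)) is O(inspect_contract -> archive_specimen), and O(inspect_contract) is already established, so O(archive_specimen).
Premise 7 is O(not don_mask -> not archive_specimen); contrapositively O(archive_specimen -> don_mask). Since O(archive_specimen) holds, K gives O(don_mask).
From O(don_mask) and premise 3, O(don_mask -> not recuse_self), we obtain O(not recuse_self).
With premise 5, O(not recuse_self -> not certify_certificate), the K-axiom yields O(not certify_certificate).
Premise 1 is O(open_valve -> certify_certificate); contrapositively O(not certify_certificate -> not open_valve). Since O(not certify_certificate) holds, K gives O(not open_valve).
From O(not open_valve) and premise 8, O(not open_valve -> redact_contract), we obtain O(redact_contract).
Premises 4, 9 do not contribute to this derivation.
Hence redact_contract is obligatory.

Obligatory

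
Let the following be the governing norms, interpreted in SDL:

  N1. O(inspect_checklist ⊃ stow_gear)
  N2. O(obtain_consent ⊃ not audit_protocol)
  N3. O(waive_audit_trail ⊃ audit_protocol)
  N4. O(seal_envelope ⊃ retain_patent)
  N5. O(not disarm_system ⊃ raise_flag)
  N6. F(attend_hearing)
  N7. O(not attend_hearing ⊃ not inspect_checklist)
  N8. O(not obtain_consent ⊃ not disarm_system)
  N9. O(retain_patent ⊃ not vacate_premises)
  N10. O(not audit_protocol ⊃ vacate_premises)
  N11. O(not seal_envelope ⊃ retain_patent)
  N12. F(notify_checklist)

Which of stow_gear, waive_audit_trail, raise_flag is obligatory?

Premises 11 and 4 are O(not seal_envelope ⊃ retain_patent) and O(seal_envelope ⊃ retain_patent); every ideal world satisfies not seal_envelope or seal_envelope, so in either case retain_patent holds — hence O(retain_patent).
Premise 9 is O(retain_patent ⊃ not vacate_premises); since O(retain_patent), deontic closure gives O(not vacate_premises).
The contrapositive of premise 10 (O(not audit_protocol ⊃ vacate_premises)) is O(not vacate_premises ⊃ audit_protocol), and O(not vacate_premises) is already established, so O(audit_protocol).
The contrapositive of premise 2 (O(obtain_consent ⊃ not audit_protocol)) is O(audit_protocol ⊃ not obtain_consent), and O(audit_protocol) is already established, so O(not obtain_consent).
From O(not obtain_consent) and premise 8, O(not obtain_consent ⊃ not disarm_system), we obtain O(not disarm_system).
From O(not disarm_system) and premise 5, O(not disarm_system ⊃ raise_flag), we obtain O(raise_flag).
So O(raise_flag) holds — raise_flag is obligatory. None of the other listed options is made obligatory by any chain of premises.

raise_flag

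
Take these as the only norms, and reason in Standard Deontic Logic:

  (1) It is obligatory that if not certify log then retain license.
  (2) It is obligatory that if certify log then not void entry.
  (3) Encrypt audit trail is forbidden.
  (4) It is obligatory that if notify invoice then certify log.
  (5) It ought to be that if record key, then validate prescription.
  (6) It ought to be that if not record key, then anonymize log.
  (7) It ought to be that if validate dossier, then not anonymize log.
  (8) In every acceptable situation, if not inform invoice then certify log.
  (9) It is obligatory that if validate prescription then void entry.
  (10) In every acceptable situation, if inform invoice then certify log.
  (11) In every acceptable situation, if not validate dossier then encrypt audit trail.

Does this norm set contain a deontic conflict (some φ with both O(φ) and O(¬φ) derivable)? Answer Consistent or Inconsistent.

Premises 10 and 8 are O(inform_invoice → certify_log) and O(¬inform_invoice → certify_log); every ideal world satisfies inform_invoice or ¬inform_invoice, so in either case certify_log holds — hence O(certify_log).
Premise 2 is O(certify_log → ¬void_entry); since O(certify_log), deontic closure gives O(¬void_entry).
Premise 9 is O(validate_prescription → void_entry); contrapositively O(¬void_entry → ¬validate_prescription). Since O(¬void_entry) holds, K gives O(¬validate_prescription).
Premise 5, O(record_key → validate_prescription), contraposes to O(¬validate_prescription → ¬record_key); with O(¬validate_prescription) we get O(¬record_key).
With premise 6, O(¬record_key → anonymize_log), the K-axiom yields O(anonymize_log).
The contrapositive of premise 7 (O(validate_dossier → ¬anonymize_log)) is O(anonymize_log → ¬validate_dossier), and O(anonymize_log) is already established, so O(¬validate_dossier).
Applying K to premise 11 (O(¬validate_dossier → encrypt_audit_trail)) and O(¬validate_dossier) yields O(encrypt_audit_trail).
Yet premise 3 is F(encrypt_audit_trail), i.e. O(¬encrypt_audit_trail).
We now have both O(encrypt_audit_trail) and O(¬encrypt_audit_trail) — encrypt_audit_trail is simultaneously obligatory and forbidden, violating the D-axiom.

Inconsistent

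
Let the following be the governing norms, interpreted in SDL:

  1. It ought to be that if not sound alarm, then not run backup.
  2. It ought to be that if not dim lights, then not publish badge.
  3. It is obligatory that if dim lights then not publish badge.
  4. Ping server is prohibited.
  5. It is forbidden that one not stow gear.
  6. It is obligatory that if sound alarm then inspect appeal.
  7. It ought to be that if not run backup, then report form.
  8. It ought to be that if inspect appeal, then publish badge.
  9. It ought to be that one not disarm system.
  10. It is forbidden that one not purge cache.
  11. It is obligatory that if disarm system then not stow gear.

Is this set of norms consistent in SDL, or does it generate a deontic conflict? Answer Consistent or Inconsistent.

Premise 11 is O(disarm_system → ¬stow_gear), but O(disarm_system) is not derivable from the premises, so it does not yield O(¬stow_gear).
So O(¬stow_gear) is not derivable, and the apparent clash with O(stow_gear) does not arise.
A world satisfying every obligation exists (e.g. dim_lights=false, disarm_system=false, inspect_appeal=false, ping_server=false, publish_badge=false, purge_cache=true, report_form=true, run_backup=false, sound_alarm=false, stow_gear=true); no atom is both obligatory and forbidden, so the set is consistent.

Consistent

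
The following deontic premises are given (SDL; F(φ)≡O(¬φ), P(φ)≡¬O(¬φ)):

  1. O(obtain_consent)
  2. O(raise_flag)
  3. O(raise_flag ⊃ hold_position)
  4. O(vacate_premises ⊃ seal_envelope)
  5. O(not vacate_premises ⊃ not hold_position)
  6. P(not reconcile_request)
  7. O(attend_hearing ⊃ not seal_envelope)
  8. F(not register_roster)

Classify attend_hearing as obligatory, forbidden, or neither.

Forbidden

Premise 2 states O(raise_flag) outright.
From O(raise_flag) and premise 3, O(raise_flag ⊃ hold_position), we obtain O(hold_position).
Premise 5, O(not vacate_premises ⊃ not hold_position), contraposes to O(hold_position ⊃ vacate_premises); with O(hold_position) we get O(vacate_premises).
Premise 4 is O(vacate_premises ⊃ seal_envelope); since O(vacate_premises), deontic closure gives O(seal_envelope).
Premise 7 is O(attend_hearing ⊃ not seal_envelope); contrapositively O(seal_envelope ⊃ not attend_hearing). Since O(seal_envelope) holds, K gives O(not attend_hearing).
Premises 1, 6, 8 do not contribute to this derivation.
Thus O(not attend_hearing), which is F(attend_hearing): attend_hearing is forbidden.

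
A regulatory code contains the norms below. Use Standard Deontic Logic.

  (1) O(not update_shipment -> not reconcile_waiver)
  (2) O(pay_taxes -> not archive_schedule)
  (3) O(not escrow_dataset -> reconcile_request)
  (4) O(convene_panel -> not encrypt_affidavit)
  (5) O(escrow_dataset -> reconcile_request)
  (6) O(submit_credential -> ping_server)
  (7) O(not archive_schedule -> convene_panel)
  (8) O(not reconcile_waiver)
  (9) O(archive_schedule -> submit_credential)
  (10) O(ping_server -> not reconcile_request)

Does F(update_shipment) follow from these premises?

Premise 1 is O(not update_shipment -> not reconcile_waiver); even if O(not reconcile_waiver) held, inferring O(not update_shipment) would be affirming the consequent — invalid.
No other premise forces O(not update_shipment). An ideal world satisfying every premise can still have update_shipment true, so F(update_shipment) is not derivable.

No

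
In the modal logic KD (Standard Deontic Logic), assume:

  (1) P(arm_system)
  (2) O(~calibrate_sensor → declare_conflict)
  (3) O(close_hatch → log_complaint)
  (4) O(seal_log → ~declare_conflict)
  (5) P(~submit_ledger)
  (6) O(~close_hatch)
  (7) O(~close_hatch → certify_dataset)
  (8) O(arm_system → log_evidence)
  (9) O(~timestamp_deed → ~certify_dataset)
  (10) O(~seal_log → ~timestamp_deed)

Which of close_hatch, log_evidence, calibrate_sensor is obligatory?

From premise 6 we have O(~close_hatch).
From O(~close_hatch) and premise 7, O(~close_hatch → certify_dataset), we obtain O(certify_dataset).
Premise 9 is O(~timestamp_deed → ~certify_dataset); contrapositively O(certify_dataset → timestamp_deed). Since O(certify_dataset) holds, K gives O(timestamp_deed).
The contrapositive of premise 10 (O(~seal_log → ~timestamp_deed)) is O(timestamp_deed → seal_log), and O(timestamp_deed) is already established, so O(seal_log).
With premise 4, O(seal_log → ~declare_conflict), the K-axiom yields O(~declare_conflict).
The contrapositive of premise 2 (O(~calibrate_sensor → declare_conflict)) is O(~declare_conflict → calibrate_sensor), and O(~declare_conflict) is already established, so O(calibrate_sensor).
So O(calibrate_sensor) holds — calibrate_sensor is obligatory. None of the other listed options is made obligatory by any chain of premises.

calibrate_sensor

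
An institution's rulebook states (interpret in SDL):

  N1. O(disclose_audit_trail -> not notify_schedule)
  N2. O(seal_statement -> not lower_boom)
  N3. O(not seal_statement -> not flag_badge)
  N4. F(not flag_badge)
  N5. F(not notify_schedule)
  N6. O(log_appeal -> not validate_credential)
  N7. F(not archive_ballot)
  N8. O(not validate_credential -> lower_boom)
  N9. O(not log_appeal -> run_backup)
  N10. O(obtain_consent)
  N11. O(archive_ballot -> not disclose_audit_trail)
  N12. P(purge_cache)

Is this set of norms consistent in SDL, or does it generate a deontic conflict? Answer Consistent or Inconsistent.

Consistent

Premise 1 is O(disclose_audit_trail -> not notify_schedule), but O(disclose_audit_trail) is not derivable from the premises, so it does not yield O(not notify_schedule).
So O(not notify_schedule) is not derivable, and the apparent clash with O(notify_schedule) does not arise.
A world satisfying every obligation exists (e.g. archive_ballot=true, disclose_audit_trail=false, flag_badge=true, log_appeal=false, lower_boom=false, notify_schedule=true, obtain_consent=true, purge_cache=false, run_backup=true, seal_statement=true, validate_credential=true); no atom is both obligatory and forbidden, so the set is consistent.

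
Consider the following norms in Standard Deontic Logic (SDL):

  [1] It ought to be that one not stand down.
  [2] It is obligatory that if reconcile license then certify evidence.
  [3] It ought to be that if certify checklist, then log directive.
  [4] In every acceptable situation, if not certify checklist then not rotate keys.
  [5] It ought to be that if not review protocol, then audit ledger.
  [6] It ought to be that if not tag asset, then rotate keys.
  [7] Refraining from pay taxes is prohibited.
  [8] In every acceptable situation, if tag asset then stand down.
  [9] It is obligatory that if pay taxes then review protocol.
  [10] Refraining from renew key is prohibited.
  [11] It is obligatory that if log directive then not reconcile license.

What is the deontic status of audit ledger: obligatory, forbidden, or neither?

Premise 5 is O(¬review_protocol → audit_ledger), but O(¬review_protocol) is not derivable from the premises, so it does not yield O(audit_ledger).
No premise or chain of K-axiom applications forces O(audit_ledger), and none forces O(¬audit_ledger). So audit_ledger is neither obligatory nor forbidden under these norms.

Neither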